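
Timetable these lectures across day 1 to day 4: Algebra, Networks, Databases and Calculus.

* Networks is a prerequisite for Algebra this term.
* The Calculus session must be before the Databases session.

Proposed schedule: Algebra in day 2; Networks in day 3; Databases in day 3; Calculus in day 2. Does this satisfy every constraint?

The Calculus session must be before the Databases session — holds.
Networks is a prerequisite for Algebra this term — violated.

No. Networks is a prerequisite for Algebra this term is not satisfied.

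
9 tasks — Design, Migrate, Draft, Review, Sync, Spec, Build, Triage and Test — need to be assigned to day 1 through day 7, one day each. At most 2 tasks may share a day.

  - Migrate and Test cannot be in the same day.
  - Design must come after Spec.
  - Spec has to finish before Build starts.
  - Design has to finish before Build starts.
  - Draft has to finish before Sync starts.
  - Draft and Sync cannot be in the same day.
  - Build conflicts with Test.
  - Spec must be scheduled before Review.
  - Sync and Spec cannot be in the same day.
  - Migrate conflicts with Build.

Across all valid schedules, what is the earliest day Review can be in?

day 2

Precedence pushes Review to at least day 2.
Review at day 2 is achievable: Test=day 5, Spec=day 1, Migrate=day 4, Sync=day 3, Review=day 2, Build=day 3, Design=day 2, Triage=day 4, Draft=day 1.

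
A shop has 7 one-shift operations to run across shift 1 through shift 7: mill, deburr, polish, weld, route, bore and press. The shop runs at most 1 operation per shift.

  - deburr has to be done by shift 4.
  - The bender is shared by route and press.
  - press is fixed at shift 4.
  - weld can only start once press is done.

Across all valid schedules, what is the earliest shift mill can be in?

shift 1

mill at shift 1 is achievable: polish=shift 3; mill=shift 1; weld=shift 5; deburr=shift 2; press=shift 4; route=shift 6; bore=shift 7.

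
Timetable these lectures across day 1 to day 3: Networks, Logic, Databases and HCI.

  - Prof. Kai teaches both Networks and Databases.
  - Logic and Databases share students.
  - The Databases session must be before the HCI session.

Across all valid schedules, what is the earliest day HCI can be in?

Precedence pushes HCI to at least day 2.
HCI at day 2 is achievable: Logic=day 2; Databases=day 1; HCI=day 2; Networks=day 2.

day 2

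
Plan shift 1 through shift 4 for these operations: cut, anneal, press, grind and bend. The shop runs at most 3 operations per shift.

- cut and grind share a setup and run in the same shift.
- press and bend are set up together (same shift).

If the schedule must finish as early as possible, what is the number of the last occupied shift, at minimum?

With at most 3 per shift and 5 operations, at least 2 shifts are needed.
2 works (last occupied shift: shift 2): for example grind in shift 1, anneal in shift 1, bend in shift 2, cut in shift 1, press in shift 2.

2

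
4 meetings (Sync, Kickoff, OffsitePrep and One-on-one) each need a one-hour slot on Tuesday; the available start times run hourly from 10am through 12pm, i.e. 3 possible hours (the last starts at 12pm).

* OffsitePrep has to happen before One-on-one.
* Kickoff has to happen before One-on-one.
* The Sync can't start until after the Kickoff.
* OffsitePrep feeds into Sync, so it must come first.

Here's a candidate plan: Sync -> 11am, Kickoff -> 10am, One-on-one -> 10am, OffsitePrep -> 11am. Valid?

No — it violates: OffsitePrep has to happen before One-on-one

The Sync can't start until after the Kickoff — holds.
OffsitePrep feeds into Sync, so it must come first — violated.
OffsitePrep has to happen before One-on-one — violated.
Kickoff has to happen before One-on-one — violated.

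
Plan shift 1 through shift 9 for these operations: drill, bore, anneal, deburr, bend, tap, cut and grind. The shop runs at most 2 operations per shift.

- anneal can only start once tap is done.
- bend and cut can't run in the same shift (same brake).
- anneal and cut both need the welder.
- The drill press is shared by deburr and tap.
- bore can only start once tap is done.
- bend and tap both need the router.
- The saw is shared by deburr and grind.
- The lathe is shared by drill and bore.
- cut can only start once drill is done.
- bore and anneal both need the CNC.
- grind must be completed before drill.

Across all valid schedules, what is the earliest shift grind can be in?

Downstream work caps grind at shift 7.
grind at shift 1 is achievable: deburr=shift 4; tap=shift 1; drill=shift 2; anneal=shift 2; cut=shift 3; grind=shift 1; bend=shift 4; bore=shift 3.

shift 1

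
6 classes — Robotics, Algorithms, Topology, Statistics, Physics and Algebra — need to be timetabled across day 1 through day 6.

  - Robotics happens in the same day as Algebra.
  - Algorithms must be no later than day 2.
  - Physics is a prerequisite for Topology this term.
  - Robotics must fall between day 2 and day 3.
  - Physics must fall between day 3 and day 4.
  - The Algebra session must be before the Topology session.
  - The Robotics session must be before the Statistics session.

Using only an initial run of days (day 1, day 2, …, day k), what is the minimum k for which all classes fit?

The precedence chain requires at least 2 distinct days.
Propagating the time windows through the other constraints, Topology can't land before day 4, so the schedule must run through at least day 4.
4 works (last occupied day: day 4): for example Algebra in day 2, Physics in day 3, Robotics in day 2, Topology in day 4, Statistics in day 3, Algorithms in day 1.

4 days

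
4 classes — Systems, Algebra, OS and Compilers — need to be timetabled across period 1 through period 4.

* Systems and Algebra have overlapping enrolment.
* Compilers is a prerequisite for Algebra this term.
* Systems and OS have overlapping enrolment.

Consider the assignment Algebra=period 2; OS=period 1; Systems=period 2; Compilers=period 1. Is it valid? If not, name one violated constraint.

Systems and Algebra have overlapping enrolment — violated.
Systems and OS have overlapping enrolment — holds.
Compilers is a prerequisite for Algebra this term — holds.

No. Systems and Algebra have overlapping enrolment is not satisfied.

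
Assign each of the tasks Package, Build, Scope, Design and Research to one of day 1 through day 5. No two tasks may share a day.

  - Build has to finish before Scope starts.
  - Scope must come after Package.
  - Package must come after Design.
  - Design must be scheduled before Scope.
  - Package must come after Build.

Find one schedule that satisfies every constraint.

Research in day 5; Build in day 1; Package in day 3; Scope in day 4; Design in day 2

Checking: Build(day 1) before Package(day 3); Build(day 1) before Scope(day 4); Design(day 2) before Scope(day 4); Package(day 3) before Scope(day 4); Design(day 2) before Package(day 3); max 1 per day (cap 1).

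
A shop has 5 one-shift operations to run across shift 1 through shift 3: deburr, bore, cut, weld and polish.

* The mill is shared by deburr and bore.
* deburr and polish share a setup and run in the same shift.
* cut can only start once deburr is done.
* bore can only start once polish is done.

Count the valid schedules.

15

Splitting on deburr: it can be shift 1 (12), shift 2 (3). Listing each branch's schedules as (bore, cut, weld, polish) by shift number:
deburr=shift 1: (2,2,1,1) (2,2,2,1) (2,2,3,1) (2,3,1,1) (2,3,2,1) (2,3,3,1) (3,2,1,1) (3,2,2,1) (3,2,3,1) (3,3,1,1) (3,3,2,1) (3,3,3,1) — 12.
deburr=shift 2: (3,3,1,2) (3,3,2,2) (3,3,3,2) — 3.
Summing: 12 + 3 = 15.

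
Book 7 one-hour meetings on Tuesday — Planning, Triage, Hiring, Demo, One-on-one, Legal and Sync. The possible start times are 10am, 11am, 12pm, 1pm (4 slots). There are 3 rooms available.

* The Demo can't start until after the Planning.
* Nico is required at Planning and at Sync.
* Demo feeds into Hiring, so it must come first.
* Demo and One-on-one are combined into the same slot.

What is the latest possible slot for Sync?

1pm

Sync at 1pm is achievable: One-on-one=11am; Hiring=12pm; Demo=11am; Triage=10am; Planning=10am; Legal=10am; Sync=1pm.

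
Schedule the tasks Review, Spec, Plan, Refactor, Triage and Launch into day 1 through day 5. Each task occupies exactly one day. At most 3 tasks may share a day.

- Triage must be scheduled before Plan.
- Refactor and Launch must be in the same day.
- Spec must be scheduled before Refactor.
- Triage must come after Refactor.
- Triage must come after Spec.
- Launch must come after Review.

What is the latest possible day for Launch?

day 3

Precedence pushes Launch to at least day 2; Launch must be in the same day as Refactor, which can't be after day 3, so Launch is at most day 3.
Launch at day 3 is achievable: Launch -> day 3, Triage -> day 4, Spec -> day 1, Refactor -> day 3, Plan -> day 5, Review -> day 1.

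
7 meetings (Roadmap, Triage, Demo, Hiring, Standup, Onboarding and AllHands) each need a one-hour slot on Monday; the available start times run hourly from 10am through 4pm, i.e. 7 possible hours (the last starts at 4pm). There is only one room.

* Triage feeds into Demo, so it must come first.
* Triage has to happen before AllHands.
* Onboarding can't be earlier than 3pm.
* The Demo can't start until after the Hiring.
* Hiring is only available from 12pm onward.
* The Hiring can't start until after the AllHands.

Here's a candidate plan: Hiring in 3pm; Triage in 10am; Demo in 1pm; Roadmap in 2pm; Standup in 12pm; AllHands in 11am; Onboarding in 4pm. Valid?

Triage feeds into Demo, so it must come first — holds.
There is only one room — holds.
Triage has to happen before AllHands — holds.
The Hiring can't start until after the AllHands — holds.
Onboarding can't be earlier than 3pm — holds.
Hiring is only available from 12pm onward — holds.
The Demo can't start until after the Hiring — violated.

No — it violates: The Demo can't start until after the Hiring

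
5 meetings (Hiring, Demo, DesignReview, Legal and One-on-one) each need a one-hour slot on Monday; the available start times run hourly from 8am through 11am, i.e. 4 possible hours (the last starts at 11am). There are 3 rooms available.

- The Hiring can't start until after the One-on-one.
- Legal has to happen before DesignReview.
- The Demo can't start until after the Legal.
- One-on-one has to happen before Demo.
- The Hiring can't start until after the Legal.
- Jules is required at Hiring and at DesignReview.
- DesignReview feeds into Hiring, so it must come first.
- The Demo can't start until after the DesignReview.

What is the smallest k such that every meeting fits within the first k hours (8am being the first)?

The precedence chain requires at least 3 distinct hours.
With at most 3 per hour and 5 meetings, at least 2 hours are needed.
3 works (last occupied hour: 10am): for example DesignReview in 9am; Hiring in 10am; One-on-one in 8am; Legal in 8am; Demo in 10am.

3 hours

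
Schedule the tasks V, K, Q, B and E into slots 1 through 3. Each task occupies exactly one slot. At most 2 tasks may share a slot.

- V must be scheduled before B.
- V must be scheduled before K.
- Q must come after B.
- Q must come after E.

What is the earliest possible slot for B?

2

Precedence pushes B to at least 2; downstream work caps B at 2.
B at 2 is achievable: K -> 2; B -> 2; Q -> 3; V -> 1; E -> 1.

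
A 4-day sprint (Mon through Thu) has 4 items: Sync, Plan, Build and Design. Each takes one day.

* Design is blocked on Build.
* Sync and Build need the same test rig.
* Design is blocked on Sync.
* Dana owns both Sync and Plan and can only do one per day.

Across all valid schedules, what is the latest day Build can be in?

Downstream work caps Build at Wed.
Build at Wed is achievable: Plan=Tue, Build=Wed, Sync=Mon, Design=Thu.

Wed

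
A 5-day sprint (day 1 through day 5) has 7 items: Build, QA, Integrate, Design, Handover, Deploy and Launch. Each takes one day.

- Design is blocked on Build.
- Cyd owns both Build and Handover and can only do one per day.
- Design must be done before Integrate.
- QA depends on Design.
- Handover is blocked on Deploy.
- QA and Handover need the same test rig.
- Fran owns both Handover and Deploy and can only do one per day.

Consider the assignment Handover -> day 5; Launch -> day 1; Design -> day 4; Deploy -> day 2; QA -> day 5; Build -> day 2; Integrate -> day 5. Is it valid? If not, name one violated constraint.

Invalid. QA and Handover need the same test rig.

Design is blocked on Build — holds.
Design must be done before Integrate — holds.
Handover is blocked on Deploy — holds.
QA and Handover need the same test rig — violated.
Cyd owns both Build and Handover and can only do one per day — holds.
QA depends on Design — holds.
Fran owns both Handover and Deploy and can only do one per day — holds.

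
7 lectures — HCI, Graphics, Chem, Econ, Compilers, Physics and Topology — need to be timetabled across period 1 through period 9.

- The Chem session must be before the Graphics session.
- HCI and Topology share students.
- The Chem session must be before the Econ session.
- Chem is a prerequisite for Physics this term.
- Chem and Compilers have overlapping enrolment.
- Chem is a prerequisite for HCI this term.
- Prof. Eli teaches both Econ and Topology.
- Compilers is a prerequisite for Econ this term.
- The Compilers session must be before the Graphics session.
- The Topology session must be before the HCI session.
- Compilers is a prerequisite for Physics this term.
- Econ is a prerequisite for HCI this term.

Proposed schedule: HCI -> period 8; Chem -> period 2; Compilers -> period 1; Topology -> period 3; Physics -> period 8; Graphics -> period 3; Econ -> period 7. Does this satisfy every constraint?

Compilers is a prerequisite for Econ this term — holds.
Econ is a prerequisite for HCI this term — holds.
The Chem session must be before the Graphics session — holds.
The Chem session must be before the Econ session — holds.
Chem is a prerequisite for Physics this term — holds.
HCI and Topology share students — holds.
Chem is a prerequisite for HCI this term — holds.
Compilers is a prerequisite for Physics this term — holds.
The Compilers session must be before the Graphics session — holds.
Chem and Compilers have overlapping enrolment — holds.
The Topology session must be before the HCI session — holds.
Prof. Eli teaches both Econ and Topology — holds.

Yes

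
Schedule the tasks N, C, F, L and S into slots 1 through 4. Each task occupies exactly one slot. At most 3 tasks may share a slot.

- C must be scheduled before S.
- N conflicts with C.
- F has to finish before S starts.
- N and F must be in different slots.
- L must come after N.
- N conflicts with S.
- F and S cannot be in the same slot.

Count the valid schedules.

30

Splitting on N: it can be 1 (15), 2 (10), 3 (5). Listing each branch's schedules as (C, F, L, S):
N=1: (2,2,2,3) (2,2,2,4) (2,2,3,3) (2,2,3,4) (2,2,4,3) (2,2,4,4) (2,3,2,4) (2,3,3,4) (2,3,4,4) (3,2,2,4) (3,2,3,4) (3,2,4,4) (3,3,2,4) (3,3,3,4) (3,3,4,4) — 15.
N=2: (1,1,3,3) (1,1,3,4) (1,1,4,3) (1,1,4,4) (1,3,3,4) (1,3,4,4) (3,1,3,4) (3,1,4,4) (3,3,3,4) (3,3,4,4) — 10.
N=3: (1,1,4,2) (1,1,4,4) (1,2,4,4) (2,1,4,4) (2,2,4,4) — 5.
Summing: 15 + 10 + 5 = 30.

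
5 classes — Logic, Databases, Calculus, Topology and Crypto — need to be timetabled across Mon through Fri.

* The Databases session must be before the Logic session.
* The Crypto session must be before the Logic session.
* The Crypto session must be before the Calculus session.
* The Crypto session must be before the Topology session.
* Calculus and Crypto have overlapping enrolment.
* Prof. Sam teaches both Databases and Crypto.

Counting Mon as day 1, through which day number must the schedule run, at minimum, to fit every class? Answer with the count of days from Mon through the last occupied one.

The precedence chain requires at least 2 distinct days.
Could 2 days be enough, i.e. nothing placed later than Tue? No: Topology must come after Crypto (at Mon or later) → {Tue}; Crypto must come before Topology (at Tue or earlier) → {Mon}; Logic must come after Databases (at Mon or later) → {Tue}; Databases must come before Logic (at Tue or earlier) → {Mon}; Crypto can't share with Databases (Mon) → nothing is left.
So 2 days is not enough.
3 works (last occupied day: Wed): for example Topology=Tue; Crypto=Mon; Calculus=Tue; Databases=Tue; Logic=Wed.

3 days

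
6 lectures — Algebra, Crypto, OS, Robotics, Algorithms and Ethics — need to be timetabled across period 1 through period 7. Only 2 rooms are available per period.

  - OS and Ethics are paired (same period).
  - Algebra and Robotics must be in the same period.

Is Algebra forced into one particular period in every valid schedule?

Algebra can be period 1 (e.g. Crypto -> period 2, OS -> period 3, Ethics -> period 3, Algebra -> period 1, Robotics -> period 1, Algorithms -> period 2) or period 2 (e.g. OS in period 3; Ethics in period 3; Crypto in period 1; Robotics in period 2; Algebra in period 2; Algorithms in period 1).

No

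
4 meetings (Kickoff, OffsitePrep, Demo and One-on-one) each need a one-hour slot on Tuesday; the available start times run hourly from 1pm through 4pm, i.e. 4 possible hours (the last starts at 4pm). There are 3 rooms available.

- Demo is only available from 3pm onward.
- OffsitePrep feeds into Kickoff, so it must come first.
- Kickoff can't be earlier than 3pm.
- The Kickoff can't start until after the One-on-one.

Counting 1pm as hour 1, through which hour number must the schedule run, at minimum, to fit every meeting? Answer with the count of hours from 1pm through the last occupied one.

3 hours

The precedence chain requires at least 2 distinct hours.
With at most 3 per hour and 4 meetings, at least 2 hours are needed.
Kickoff can't be placed before 3pm — that is hour 3 counting from 1pm — so the schedule must run through at least 3 hours.
3 works (last occupied hour: 3pm): for example Kickoff in 3pm, One-on-one in 1pm, Demo in 3pm, OffsitePrep in 1pm.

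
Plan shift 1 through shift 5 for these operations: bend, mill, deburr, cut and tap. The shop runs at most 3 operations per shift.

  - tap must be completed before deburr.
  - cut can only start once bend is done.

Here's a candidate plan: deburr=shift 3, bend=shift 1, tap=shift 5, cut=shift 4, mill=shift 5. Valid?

Invalid. tap must be completed before deburr.

The shop runs at most 3 operations per shift — holds.
cut can only start once bend is done — holds.
tap must be completed before deburr — violated.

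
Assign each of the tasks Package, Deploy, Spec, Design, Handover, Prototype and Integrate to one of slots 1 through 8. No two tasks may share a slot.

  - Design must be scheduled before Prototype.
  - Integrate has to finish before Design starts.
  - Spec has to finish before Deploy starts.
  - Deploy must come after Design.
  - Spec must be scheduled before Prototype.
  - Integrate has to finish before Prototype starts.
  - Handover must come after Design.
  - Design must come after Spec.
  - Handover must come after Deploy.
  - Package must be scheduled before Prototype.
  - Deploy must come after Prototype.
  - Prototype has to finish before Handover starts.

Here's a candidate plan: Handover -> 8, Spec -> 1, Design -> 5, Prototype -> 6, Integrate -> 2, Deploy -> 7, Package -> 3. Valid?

Design must be scheduled before Prototype — holds.
Spec must be scheduled before Prototype — holds.
Spec has to finish before Deploy starts — holds.
Integrate has to finish before Prototype starts — holds.
No two tasks may share a slot — holds.
Integrate has to finish before Design starts — holds.
Handover must come after Design — holds.
Design must come after Spec — holds.
Prototype has to finish before Handover starts — holds.
Package must be scheduled before Prototype — holds.
Deploy must come after Design — holds.
Deploy must come after Prototype — holds.
Handover must come after Deploy — holds.

Yes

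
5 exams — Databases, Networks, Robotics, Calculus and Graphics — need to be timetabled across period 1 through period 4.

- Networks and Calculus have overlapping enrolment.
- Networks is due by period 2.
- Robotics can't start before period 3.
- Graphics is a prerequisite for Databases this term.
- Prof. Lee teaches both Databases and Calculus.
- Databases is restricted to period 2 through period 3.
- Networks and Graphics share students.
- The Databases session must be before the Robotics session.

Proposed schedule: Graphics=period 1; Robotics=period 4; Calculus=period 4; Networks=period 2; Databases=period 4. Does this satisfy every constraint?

No — it violates: Databases is restricted to period 2 through period 3

Networks is due by period 2 — holds.
Networks and Calculus have overlapping enrolment — holds.
Prof. Lee teaches both Databases and Calculus — violated.
Robotics can't start before period 3 — holds.
Databases is restricted to period 2 through period 3 — violated.
Graphics is a prerequisite for Databases this term — holds.
The Databases session must be before the Robotics session — violated.
Networks and Graphics share students — holds.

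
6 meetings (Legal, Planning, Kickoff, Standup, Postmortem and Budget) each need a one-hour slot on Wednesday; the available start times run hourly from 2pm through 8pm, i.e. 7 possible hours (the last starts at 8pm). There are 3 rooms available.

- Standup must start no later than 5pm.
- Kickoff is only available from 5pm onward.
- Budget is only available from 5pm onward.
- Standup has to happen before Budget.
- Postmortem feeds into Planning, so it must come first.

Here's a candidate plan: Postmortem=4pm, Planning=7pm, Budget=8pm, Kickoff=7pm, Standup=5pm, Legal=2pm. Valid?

There are 3 rooms available — holds.
Kickoff is only available from 5pm onward — holds.
Standup has to happen before Budget — holds.
Postmortem feeds into Planning, so it must come first — holds.
Budget is only available from 5pm onward — holds.
Standup must start no later than 5pm — holds.

Yes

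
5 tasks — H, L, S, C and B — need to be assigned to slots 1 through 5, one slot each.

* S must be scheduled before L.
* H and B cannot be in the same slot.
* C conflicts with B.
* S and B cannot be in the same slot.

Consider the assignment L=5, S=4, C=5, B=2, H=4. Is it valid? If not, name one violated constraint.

Yes

S and B cannot be in the same slot — holds.
C conflicts with B — holds.
H and B cannot be in the same slot — holds.
S must be scheduled before L — holds.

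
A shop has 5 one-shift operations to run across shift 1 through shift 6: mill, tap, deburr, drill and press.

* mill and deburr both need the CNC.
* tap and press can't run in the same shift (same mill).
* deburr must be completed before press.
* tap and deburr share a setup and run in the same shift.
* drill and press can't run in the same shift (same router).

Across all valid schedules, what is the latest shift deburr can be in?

shift 5

Downstream work caps deburr at shift 5.
deburr at shift 5 is achievable: deburr -> shift 5; tap -> shift 5; mill -> shift 1; press -> shift 6; drill -> shift 1.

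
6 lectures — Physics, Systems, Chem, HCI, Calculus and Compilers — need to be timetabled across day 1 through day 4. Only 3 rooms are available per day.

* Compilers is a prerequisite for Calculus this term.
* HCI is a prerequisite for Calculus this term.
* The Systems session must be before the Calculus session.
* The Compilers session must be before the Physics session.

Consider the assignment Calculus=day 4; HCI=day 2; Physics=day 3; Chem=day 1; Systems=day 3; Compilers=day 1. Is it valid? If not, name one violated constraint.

The Systems session must be before the Calculus session — holds.
The Compilers session must be before the Physics session — holds.
Compilers is a prerequisite for Calculus this term — holds.
HCI is a prerequisite for Calculus this term — holds.
Only 3 rooms are available per day — holds.

Valid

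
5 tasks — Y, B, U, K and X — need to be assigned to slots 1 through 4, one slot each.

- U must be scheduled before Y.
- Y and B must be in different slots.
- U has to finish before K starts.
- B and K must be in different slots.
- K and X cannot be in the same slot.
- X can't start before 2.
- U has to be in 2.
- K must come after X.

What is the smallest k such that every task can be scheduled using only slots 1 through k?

The precedence chain requires at least 2 distinct slots.
Propagating the time windows through the other constraints, Y can't land before 3, so the schedule must run through at least slot 3.
3 works (last occupied slot: 3): for example U=2, K=3, B=1, Y=3, X=2.

3 slots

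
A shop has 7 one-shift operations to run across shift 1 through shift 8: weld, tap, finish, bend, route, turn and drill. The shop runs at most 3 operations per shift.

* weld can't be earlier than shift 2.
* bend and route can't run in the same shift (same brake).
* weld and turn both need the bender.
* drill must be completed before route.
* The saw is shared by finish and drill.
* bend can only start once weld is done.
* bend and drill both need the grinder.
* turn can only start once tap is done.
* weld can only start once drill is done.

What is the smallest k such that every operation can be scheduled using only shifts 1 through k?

3 shifts

The precedence chain requires at least 3 distinct shifts.
With at most 3 per shift and 7 operations, at least 3 shifts are needed.
3 works (last occupied shift: shift 3): for example turn -> shift 3, route -> shift 2, finish -> shift 2, bend -> shift 3, tap -> shift 1, drill -> shift 1, weld -> shift 2.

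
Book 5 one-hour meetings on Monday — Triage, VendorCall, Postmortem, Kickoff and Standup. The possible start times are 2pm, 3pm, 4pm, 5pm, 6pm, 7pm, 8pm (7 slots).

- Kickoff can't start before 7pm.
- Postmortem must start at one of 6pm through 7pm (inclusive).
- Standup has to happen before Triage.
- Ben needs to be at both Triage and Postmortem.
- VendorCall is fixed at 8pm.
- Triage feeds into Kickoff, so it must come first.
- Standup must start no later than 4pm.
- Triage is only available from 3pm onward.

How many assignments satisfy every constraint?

Splitting on Triage: it can be 3pm (4), 4pm (8), 5pm (12), 6pm (6), 7pm (3). Listing each branch's schedules as (VendorCall, Postmortem, Kickoff, Standup):
Triage=3pm: (8pm,6pm,7pm,2pm) (8pm,6pm,8pm,2pm) (8pm,7pm,7pm,2pm) (8pm,7pm,8pm,2pm) — 4.
Triage=4pm: (8pm,6pm,7pm,2pm) (8pm,6pm,7pm,3pm) (8pm,6pm,8pm,2pm) (8pm,6pm,8pm,3pm) (8pm,7pm,7pm,2pm) (8pm,7pm,7pm,3pm) (8pm,7pm,8pm,2pm) (8pm,7pm,8pm,3pm) — 8.
Triage=5pm: (8pm,6pm,7pm,2pm) (8pm,6pm,7pm,3pm) (8pm,6pm,7pm,4pm) (8pm,6pm,8pm,2pm) (8pm,6pm,8pm,3pm) (8pm,6pm,8pm,4pm) (8pm,7pm,7pm,2pm) (8pm,7pm,7pm,3pm) (8pm,7pm,7pm,4pm) (8pm,7pm,8pm,2pm) (8pm,7pm,8pm,3pm) (8pm,7pm,8pm,4pm) — 12.
Triage=6pm: (8pm,7pm,7pm,2pm) (8pm,7pm,7pm,3pm) (8pm,7pm,7pm,4pm) (8pm,7pm,8pm,2pm) (8pm,7pm,8pm,3pm) (8pm,7pm,8pm,4pm) — 6.
Triage=7pm: (8pm,6pm,8pm,2pm) (8pm,6pm,8pm,3pm) (8pm,6pm,8pm,4pm) — 3.
Summing: 4 + 8 + 12 + 6 + 3 = 33.

33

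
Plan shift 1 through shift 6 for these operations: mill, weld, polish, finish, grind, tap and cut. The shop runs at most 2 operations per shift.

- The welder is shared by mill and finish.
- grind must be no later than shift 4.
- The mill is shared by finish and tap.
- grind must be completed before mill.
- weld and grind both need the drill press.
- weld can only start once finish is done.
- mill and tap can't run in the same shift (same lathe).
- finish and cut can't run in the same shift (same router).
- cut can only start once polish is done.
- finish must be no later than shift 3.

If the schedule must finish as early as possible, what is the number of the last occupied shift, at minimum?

shift 4

The precedence chain requires at least 2 distinct shifts.
With at most 2 per shift and 7 operations, at least 4 shifts are needed.
4 works (last occupied shift: shift 4): for example grind -> shift 1; tap -> shift 3; cut -> shift 4; mill -> shift 2; finish -> shift 1; weld -> shift 2; polish -> shift 3.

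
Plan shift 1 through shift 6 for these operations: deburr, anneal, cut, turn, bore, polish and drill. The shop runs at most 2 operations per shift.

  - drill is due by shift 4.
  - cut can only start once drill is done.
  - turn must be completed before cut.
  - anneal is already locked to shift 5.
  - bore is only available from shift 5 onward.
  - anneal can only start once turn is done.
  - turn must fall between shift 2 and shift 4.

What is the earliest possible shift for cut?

shift 3

Precedence pushes cut to at least shift 3.
cut at shift 3 is achievable: turn -> shift 2; polish -> shift 2; drill -> shift 1; cut -> shift 3; deburr -> shift 1; bore -> shift 5; anneal -> shift 5.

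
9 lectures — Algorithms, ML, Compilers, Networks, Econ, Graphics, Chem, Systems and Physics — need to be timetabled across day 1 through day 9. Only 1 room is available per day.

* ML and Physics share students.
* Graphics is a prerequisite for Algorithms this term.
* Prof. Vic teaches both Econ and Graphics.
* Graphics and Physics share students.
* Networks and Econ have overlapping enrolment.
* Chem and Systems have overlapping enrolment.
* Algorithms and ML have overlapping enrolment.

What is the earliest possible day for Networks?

day 1

Networks at day 1 is achievable: Algorithms=day 3, Econ=day 6, Systems=day 8, Compilers=day 5, Physics=day 9, Chem=day 7, Networks=day 1, Graphics=day 2, ML=day 4.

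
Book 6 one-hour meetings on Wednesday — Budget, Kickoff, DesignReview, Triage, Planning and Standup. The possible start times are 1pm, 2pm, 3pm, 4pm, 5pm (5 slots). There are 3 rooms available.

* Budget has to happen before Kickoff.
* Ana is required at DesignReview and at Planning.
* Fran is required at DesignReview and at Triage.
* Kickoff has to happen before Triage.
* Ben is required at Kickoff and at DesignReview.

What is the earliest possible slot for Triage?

3pm

Precedence pushes Triage to at least 3pm.
Triage at 3pm is achievable: Triage in 3pm; Budget in 1pm; Planning in 2pm; DesignReview in 1pm; Standup in 1pm; Kickoff in 2pm.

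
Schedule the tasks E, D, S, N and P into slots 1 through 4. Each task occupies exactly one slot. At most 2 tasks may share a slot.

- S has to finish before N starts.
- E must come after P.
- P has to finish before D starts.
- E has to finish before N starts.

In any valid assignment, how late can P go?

2

Downstream work caps P at 2.
P at 2 is achievable: D=3, E=3, P=2, N=4, S=1.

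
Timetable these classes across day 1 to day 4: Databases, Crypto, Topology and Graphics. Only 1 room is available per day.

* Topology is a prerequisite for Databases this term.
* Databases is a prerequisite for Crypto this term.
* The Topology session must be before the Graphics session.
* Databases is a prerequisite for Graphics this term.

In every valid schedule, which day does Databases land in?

day 2

Precedence pushes Databases to at least day 2; downstream work caps Databases at day 3.
So Databases is pinned to day 2.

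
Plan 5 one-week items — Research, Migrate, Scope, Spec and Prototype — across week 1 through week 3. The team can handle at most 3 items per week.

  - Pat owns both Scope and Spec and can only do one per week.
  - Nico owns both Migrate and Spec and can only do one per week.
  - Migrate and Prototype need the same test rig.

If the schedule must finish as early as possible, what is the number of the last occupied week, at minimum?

With at most 3 per week and 5 work items, at least 2 weeks are needed.
2 works (last occupied week: week 2): for example Spec in week 2, Prototype in week 2, Research in week 1, Migrate in week 1, Scope in week 1.

2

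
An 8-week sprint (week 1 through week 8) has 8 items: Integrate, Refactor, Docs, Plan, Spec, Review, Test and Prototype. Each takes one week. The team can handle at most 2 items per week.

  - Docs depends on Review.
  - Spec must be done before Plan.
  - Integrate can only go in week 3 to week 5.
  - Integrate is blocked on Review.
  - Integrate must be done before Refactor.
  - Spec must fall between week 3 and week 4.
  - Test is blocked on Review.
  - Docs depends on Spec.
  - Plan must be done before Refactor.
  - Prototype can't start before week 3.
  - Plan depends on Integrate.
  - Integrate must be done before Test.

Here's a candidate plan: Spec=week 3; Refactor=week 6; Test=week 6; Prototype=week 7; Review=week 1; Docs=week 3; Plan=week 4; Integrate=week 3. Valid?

Prototype can't start before week 3 — holds.
The team can handle at most 2 items per week — violated.
Docs depends on Spec — violated.
Test is blocked on Review — holds.
Docs depends on Review — holds.
Spec must fall between week 3 and week 4 — holds.
Plan depends on Integrate — holds.
Integrate must be done before Refactor — holds.
Integrate can only go in week 3 to week 5 — holds.
Plan must be done before Refactor — holds.
Spec must be done before Plan — holds.
Integrate is blocked on Review — holds.
Integrate must be done before Test — holds.

No — it violates: The team can handle at most 2 items per week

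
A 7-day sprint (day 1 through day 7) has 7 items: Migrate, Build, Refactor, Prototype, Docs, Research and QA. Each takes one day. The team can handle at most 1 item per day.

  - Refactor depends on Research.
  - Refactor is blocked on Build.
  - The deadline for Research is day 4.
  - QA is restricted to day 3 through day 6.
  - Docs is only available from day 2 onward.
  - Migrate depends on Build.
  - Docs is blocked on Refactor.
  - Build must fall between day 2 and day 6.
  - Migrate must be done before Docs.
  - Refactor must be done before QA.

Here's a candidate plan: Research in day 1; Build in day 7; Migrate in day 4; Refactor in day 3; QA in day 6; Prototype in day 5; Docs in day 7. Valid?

Invalid. Build must fall between day 2 and day 6.

Refactor depends on Research — holds.
The team can handle at most 1 item per day — violated.
Refactor must be done before QA — holds.
Refactor is blocked on Build — violated.
Docs is only available from day 2 onward — holds.
Migrate must be done before Docs — holds.
Docs is blocked on Refactor — holds.
QA is restricted to day 3 through day 6 — holds.
Build must fall between day 2 and day 6 — violated.
Migrate depends on Build — violated.
The deadline for Research is day 4 — holds.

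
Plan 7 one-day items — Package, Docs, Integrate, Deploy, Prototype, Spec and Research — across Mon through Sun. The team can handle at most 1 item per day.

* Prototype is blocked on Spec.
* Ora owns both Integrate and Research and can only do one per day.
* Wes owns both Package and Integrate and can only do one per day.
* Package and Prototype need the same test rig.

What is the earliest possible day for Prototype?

Precedence pushes Prototype to at least Tue.
Prototype at Tue is achievable: Spec -> Mon, Integrate -> Fri, Research -> Sun, Docs -> Thu, Prototype -> Tue, Deploy -> Sat, Package -> Wed.

Tue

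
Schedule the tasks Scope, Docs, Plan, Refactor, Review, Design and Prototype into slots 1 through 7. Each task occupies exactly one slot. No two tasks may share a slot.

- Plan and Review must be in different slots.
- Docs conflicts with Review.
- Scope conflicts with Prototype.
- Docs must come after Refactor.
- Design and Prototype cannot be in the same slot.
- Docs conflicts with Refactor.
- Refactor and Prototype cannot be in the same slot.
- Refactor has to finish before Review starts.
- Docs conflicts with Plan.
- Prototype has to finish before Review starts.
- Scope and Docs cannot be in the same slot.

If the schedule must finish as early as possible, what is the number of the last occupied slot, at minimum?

The precedence chain requires at least 2 distinct slots.
With at most 1 per slot and 7 tasks, at least 7 slots are needed.
7 works (last occupied slot: 7): for example Plan -> 6, Docs -> 4, Prototype -> 2, Scope -> 5, Refactor -> 1, Review -> 3, Design -> 7.

7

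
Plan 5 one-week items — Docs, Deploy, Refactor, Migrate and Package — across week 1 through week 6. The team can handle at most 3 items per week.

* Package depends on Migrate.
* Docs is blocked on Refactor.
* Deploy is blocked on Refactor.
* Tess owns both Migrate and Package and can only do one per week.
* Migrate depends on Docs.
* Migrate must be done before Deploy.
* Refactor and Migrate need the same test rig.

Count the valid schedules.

27

Splitting on Docs: it can be week 2 (14), week 3 (10), week 4 (3). Listing each branch's schedules as (Deploy, Refactor, Migrate, Package) by week number:
Docs=week 2: (4,1,3,4) (4,1,3,5) (4,1,3,6) (5,1,3,4) (5,1,3,5) (5,1,3,6) (5,1,4,5) (5,1,4,6) (6,1,3,4) (6,1,3,5) (6,1,3,6) (6,1,4,5) (6,1,4,6) (6,1,5,6) — 14.
Docs=week 3: (5,1,4,5) (5,1,4,6) (5,2,4,5) (5,2,4,6) (6,1,4,5) (6,1,4,6) (6,1,5,6) (6,2,4,5) (6,2,4,6) (6,2,5,6) — 10.
Docs=week 4: (6,1,5,6) (6,2,5,6) (6,3,5,6) — 3.
Summing: 14 + 10 + 3 = 27.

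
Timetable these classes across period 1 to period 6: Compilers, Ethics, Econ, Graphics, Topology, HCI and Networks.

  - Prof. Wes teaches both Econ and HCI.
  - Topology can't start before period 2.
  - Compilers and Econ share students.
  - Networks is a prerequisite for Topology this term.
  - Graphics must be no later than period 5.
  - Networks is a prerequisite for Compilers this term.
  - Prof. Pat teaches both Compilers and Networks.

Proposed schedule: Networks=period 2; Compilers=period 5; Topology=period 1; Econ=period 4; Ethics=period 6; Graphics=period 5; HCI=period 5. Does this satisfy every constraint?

Compilers and Econ share students — holds.
Graphics must be no later than period 5 — holds.
Networks is a prerequisite for Topology this term — violated.
Networks is a prerequisite for Compilers this term — holds.
Prof. Wes teaches both Econ and HCI — holds.
Prof. Pat teaches both Compilers and Networks — holds.
Topology can't start before period 2 — violated.

No. Topology can't start before period 2 is not satisfied.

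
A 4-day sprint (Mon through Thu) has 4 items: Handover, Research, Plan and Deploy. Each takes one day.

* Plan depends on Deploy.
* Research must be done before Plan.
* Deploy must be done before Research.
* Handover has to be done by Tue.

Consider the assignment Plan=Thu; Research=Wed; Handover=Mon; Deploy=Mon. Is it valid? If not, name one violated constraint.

Yes, all constraints hold

Plan depends on Deploy — holds.
Handover has to be done by Tue — holds.
Research must be done before Plan — holds.
Deploy must be done before Research — holds.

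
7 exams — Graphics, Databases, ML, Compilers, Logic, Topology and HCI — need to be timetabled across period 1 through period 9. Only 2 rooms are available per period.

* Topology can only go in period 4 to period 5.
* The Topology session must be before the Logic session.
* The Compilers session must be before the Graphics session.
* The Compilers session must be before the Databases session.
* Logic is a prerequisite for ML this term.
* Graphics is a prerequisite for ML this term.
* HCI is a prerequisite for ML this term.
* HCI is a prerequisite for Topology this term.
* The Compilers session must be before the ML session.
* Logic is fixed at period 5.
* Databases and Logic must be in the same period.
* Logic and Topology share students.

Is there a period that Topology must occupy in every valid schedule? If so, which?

Topology's window is period 4–period 5.
Logic is fixed at period 5, and Topology can't share a period with Logic.
So Topology must be period 4.

period 4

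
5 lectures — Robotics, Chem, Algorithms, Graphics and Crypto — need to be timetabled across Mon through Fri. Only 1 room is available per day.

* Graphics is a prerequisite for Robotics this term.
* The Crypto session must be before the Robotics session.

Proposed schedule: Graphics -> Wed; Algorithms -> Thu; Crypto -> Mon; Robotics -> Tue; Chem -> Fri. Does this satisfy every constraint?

Invalid. Graphics is a prerequisite for Robotics this term.

Graphics is a prerequisite for Robotics this term — violated.
The Crypto session must be before the Robotics session — holds.
Only 1 room is available per day — holds.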